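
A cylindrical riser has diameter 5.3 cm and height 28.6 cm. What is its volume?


Formula: V = pi * (D/2)^2 * H  (cylinder volume)
Radius = D/2 = 5.3/2 = 2.65 cm
V = pi * 2.65^2 * 28.6 = 630.9685 cm^3

Final answer: 630.9685 cm^3


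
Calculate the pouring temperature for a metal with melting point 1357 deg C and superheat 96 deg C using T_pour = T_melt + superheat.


Formula: T_pour = T_melt + Superheat
T_pour = 1357 + 96 = 1453 deg C


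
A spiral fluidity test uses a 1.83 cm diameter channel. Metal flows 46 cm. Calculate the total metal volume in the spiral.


Formula: V = pi * (d/2)^2 * L  (cylinder volume)
Radius = 1.83/2 = 0.915 cm
V = pi * 0.915^2 * 46 = 120.9901 cm^3

120.9901 cm^3


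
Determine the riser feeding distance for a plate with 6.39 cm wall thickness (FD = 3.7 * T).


Formula: FD = 3.7 * T  (riser feeding-distance rule)
FD = 3.7 * 6.39 cm = 23.6430 cm

Final answer: 23.6430 cm


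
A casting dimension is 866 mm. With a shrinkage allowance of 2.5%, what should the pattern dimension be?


Formula: L_pattern = L_casting * (1 + shrinkage_rate/100)
Shrinkage factor = 1 + 2.5/100 = 1.025
L_pattern = 866 mm * 1.025 = 887.6500 mm


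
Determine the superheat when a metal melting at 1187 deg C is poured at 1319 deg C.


Formula: Superheat = T_pour - T_melt
Superheat = 1319 - 1187 = 132 deg C

Answer: 132 deg C


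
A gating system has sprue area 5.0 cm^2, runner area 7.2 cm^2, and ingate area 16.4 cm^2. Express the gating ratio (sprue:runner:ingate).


Sprue:Runner:Ingate = 1 : 7.2/5.0 : 16.4/5.0 = 1:1.44:3.28

Final answer: 1:1.44:3.28


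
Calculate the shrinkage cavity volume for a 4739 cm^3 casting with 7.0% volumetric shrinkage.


Formula: V_shrink = V_casting * shrinkage_pct / 100
V_shrink = 4739 cm^3 * 7.0 / 100 = 331.7300 cm^3

331.7300 cm^3


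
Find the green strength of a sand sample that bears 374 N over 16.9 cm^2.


Formula: Compressive Strength = Force / Area
Strength = 374 N / 16.9 cm^2 = 22.1302 N/cm^2

22.1302 N/cm^2


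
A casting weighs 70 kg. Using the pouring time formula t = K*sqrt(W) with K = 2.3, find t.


Formula: t = K * sqrt(W)
sqrt(W) = sqrt(70) = 8.36660
t = 2.3 * 8.36660 = 19.2432 s

Answer: 19.2432 s


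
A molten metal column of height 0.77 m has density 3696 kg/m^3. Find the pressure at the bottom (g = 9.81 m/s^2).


Formula: P = rho * g * h
rho * g = 3696 * 9.81 = 36257.76 N/m^3
P = 36257.76 * 0.77 = 27918.4752 Pa

Answer: 27918.4752 Pa


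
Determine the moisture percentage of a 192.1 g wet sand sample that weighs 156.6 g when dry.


Formula: MC = (W_wet - W_dry) / W_wet * 100
Water mass = 192.1 - 156.6 = 35.5 g
MC = 35.5 / 192.1 * 100 = 18.4800%

18.4800%


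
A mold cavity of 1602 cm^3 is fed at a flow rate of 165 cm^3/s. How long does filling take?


Formula: t_fill = V_mold / Q_flow
t = 1602 cm^3 / 165 cm^3/s = 9.7091 s


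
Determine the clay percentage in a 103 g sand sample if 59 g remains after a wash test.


Formula: Clay% = (W_total - W_washed) / W_total * 100
Clay mass = 103 - 59 = 44 g
Clay% = 44 / 103 * 100 = 42.7184%

42.7184%


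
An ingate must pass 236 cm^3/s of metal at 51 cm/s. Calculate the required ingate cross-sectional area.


Formula: A_ingate = Q / v  (continuity equation)
A = 236 cm^3/s / 51 cm/s = 4.6275 cm^2

Final answer: 4.6275 cm^2


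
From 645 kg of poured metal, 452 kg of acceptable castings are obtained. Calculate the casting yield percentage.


Formula: Casting Yield = (W_good / W_total) * 100
Yield = (452 kg / 645 kg) * 100 = 70.0775%

Final answer: 70.0775%


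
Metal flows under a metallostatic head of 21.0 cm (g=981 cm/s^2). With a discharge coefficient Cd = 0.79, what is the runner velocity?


Formula: v = Cd * sqrt(2 * g * h)  (Torricelli with discharge coefficient)
2*g*h = 2 * 981 * 21.0 = 41202.0 cm^2/s^2
sqrt(41202.0) = 202.98276 cm/s
v = 0.79 * 202.98276 = 160.3564 cm/s


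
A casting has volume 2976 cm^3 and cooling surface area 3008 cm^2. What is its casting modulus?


Formula: Casting Modulus M = V / A
M = 2976 cm^3 / 3008 cm^2 = 0.9894 cm

0.9894 cm


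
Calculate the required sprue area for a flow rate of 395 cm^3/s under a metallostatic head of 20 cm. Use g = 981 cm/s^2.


Formula: v = sqrt(2*g*h), A = Q/v
Velocity: v = sqrt(2 * 981 * 20) = sqrt(39240) = 198.0909 cm/s
Sprue area: A = Q / v = 395 / 198.0909 = 1.9940 cm^2

Answer: 1.9940 cm^2


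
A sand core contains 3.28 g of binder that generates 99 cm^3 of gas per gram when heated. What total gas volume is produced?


Formula: V_gas = W_binder * gas_evolution_rate
V = 3.28 g * 99 cm^3/g = 324.7200 cm^3

324.7200 cm^3


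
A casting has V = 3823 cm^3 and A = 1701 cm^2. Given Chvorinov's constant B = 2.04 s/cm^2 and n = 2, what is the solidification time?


Formula: t_s = B * (V/A)^n  (Chvorinov's rule, n=2)
Modulus M = V/A = 3823/1701 = 2.247501 cm
M^2 = 2.247501^2 = 5.051261 cm^2
t_s = 2.04 * 5.051261 = 10.3046 s


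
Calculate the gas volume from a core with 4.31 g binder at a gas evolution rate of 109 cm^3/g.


Formula: V_gas = W_binder * gas_evolution_rate
V = 4.31 g * 109 cm^3/g = 469.7900 cm^3

469.7900 cm^3


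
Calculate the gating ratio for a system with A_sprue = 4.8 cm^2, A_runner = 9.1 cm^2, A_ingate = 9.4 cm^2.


Sprue:Runner:Ingate = 1 : 9.1/4.8 : 9.4/4.8 = 1:1.90:1.96

Final answer: 1:1.90:1.96


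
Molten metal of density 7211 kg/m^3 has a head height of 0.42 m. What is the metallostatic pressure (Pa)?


Formula: P = rho * g * h
rho * g = 7211 * 9.81 = 70739.91 N/m^3
P = 70739.91 * 0.42 = 29710.7622 Pa

Answer: 29710.7622 Pa


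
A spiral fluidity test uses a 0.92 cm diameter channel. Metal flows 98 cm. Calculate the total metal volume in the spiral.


Formula: V = pi * (d/2)^2 * L  (cylinder volume)
Radius = 0.92/2 = 0.46 cm
V = pi * 0.46^2 * 98 = 65.1466 cm^3

65.1466 cm^3


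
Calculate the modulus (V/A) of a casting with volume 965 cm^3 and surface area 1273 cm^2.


Formula: Casting Modulus M = V / A
M = 965 cm^3 / 1273 cm^2 = 0.7581 cm

Final answer: 0.7581 cm


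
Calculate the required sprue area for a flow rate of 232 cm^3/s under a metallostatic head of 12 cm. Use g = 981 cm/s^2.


Formula: v = sqrt(2*g*h), A = Q/v
Velocity: v = sqrt(2 * 981 * 12) = sqrt(23544) = 153.4405 cm/s
Sprue area: A = Q / v = 232 / 153.4405 = 1.5120 cm^2

1.5120 cm^2


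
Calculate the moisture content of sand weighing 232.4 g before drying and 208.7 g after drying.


Formula: MC = (W_wet - W_dry) / W_wet * 100
Water mass = 232.4 - 208.7 = 23.7 g
MC = 23.7 / 232.4 * 100 = 10.1979%

10.1979%


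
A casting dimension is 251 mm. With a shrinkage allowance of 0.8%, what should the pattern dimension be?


Formula: L_pattern = L_casting * (1 + shrinkage_rate/100)
Shrinkage factor = 1 + 0.8/100 = 1.008
L_pattern = 251 mm * 1.008 = 253.0080 mm

253.0080 mm


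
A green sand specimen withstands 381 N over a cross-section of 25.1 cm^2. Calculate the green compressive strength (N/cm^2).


Formula: Compressive Strength = Force / Area
Strength = 381 N / 25.1 cm^2 = 15.1793 N/cm^2


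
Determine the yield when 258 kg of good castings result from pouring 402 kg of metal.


Formula: Casting Yield = (W_good / W_total) * 100
Yield = (258 kg / 402 kg) * 100 = 64.1791%


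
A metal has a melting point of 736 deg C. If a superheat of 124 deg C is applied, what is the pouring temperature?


Formula: T_pour = T_melt + Superheat
T_pour = 736 + 124 = 860 deg C


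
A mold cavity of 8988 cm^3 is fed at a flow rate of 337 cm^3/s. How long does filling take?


Formula: t_fill = V_mold / Q_flow
t = 8988 cm^3 / 337 cm^3/s = 26.6706 s


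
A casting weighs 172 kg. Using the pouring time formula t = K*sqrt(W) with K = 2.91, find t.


Formula: t = K * sqrt(W)
sqrt(W) = sqrt(172) = 13.11488
t = 2.91 * 13.11488 = 38.1643 s

Answer: 38.1643 s


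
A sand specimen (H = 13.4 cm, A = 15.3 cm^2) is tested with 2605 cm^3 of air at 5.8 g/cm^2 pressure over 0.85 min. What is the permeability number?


Formula: Permeability Number P = (V * H) / (p * A * t)
Numerator: V * H = 2605 * 13.4 = 34907.0
Denominator: p * A * t = 5.8 * 15.3 * 0.85 = 75.429
P = 34907.0 / 75.429 = 462.7796

Final answer: 462.7796


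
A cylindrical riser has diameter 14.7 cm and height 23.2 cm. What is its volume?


Formula: V = pi * (D/2)^2 * H  (cylinder volume)
Radius = D/2 = 14.7/2 = 7.35 cm
V = pi * 7.35^2 * 23.2 = 3937.4272 cm^3


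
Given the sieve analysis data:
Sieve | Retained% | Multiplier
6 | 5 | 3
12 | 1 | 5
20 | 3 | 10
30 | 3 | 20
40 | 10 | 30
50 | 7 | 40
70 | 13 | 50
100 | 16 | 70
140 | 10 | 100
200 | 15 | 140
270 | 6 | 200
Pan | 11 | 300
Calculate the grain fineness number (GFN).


Formula: GFN = sum(pct * multiplier) / sum(pct)
sum(pct * multiplier) = 10060
sum(pct) = 100
GFN = 10060 / 100 = 100.60

Final answer: 100.60


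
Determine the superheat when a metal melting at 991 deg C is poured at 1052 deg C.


Formula: Superheat = T_pour - T_melt
Superheat = 1052 - 991 = 61 deg C


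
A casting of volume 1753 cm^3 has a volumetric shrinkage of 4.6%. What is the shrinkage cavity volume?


Formula: V_shrink = V_casting * shrinkage_pct / 100
V_shrink = 1753 cm^3 * 4.6 / 100 = 80.6380 cm^3

Answer: 80.6380 cm^3


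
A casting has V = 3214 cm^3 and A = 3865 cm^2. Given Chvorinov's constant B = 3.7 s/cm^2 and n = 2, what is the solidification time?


Formula: t_s = B * (V/A)^n  (Chvorinov's rule, n=2)
Modulus M = V/A = 3214/3865 = 0.831565 cm
M^2 = 0.831565^2 = 0.691500 cm^2
t_s = 3.7 * 0.691500 = 2.5586 s

Final answer: 2.5586 s


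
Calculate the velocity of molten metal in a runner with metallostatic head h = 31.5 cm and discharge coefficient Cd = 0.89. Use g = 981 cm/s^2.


Formula: v = Cd * sqrt(2 * g * h)  (Torricelli with discharge coefficient)
2*g*h = 2 * 981 * 31.5 = 61803.0 cm^2/s^2
sqrt(61803.0) = 248.60209 cm/s
v = 0.89 * 248.60209 = 221.2559 cm/s

221.2559 cm/s


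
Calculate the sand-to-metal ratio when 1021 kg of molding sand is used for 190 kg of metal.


Formula: Sand-to-Metal Ratio = W_sand / W_metal
Ratio = 1021 kg / 190 kg = 5.3737

Answer: 5.3737


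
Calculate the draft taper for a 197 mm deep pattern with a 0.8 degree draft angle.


Formula: taper = depth * tan(draft_angle)
tan(0.8 deg) = 0.0139635
taper = 197 mm * 0.0139635 = 2.7508 mm


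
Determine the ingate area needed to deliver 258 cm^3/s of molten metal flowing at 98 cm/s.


Formula: A_ingate = Q / v  (continuity equation)
A = 258 cm^3/s / 98 cm/s = 2.6327 cm^2

2.6327 cm^2


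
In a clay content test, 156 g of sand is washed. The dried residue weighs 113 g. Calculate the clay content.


Formula: Clay% = (W_total - W_washed) / W_total * 100
Clay mass = 156 - 113 = 43 g
Clay% = 43 / 156 * 100 = 27.5641%


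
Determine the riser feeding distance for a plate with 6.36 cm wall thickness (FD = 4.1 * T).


Formula: FD = 4.1 * T  (riser feeding-distance rule)
FD = 4.1 * 6.36 cm = 26.0760 cm

26.0760 cm


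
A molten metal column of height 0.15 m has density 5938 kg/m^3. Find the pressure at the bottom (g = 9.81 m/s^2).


Formula: P = rho * g * h
rho * g = 5938 * 9.81 = 58251.78 N/m^3
P = 58251.78 * 0.15 = 8737.7670 Pa

8737.7670 Pa


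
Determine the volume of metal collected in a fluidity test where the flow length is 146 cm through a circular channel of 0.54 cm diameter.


Formula: V = pi * (d/2)^2 * L  (cylinder volume)
Radius = 0.54/2 = 0.27 cm
V = pi * 0.27^2 * 146 = 33.4372 cm^3

Answer: 33.4372 cm^3


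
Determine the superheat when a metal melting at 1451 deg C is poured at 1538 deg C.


Formula: Superheat = T_pour - T_melt
Superheat = 1538 - 1451 = 87 deg C


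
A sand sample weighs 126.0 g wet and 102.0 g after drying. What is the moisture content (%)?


Formula: MC = (W_wet - W_dry) / W_wet * 100
Water mass = 126.0 - 102.0 = 24.0 g
MC = 24.0 / 126.0 * 100 = 19.0476%

Answer: 19.0476%


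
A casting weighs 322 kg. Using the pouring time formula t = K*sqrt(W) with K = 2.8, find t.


Formula: t = K * sqrt(W)
sqrt(W) = sqrt(322) = 17.94436
t = 2.8 * 17.94436 = 50.2442 s

50.2442 s


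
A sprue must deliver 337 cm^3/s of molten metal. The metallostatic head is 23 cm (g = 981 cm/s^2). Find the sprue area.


Formula: v = sqrt(2*g*h), A = Q/v
Velocity: v = sqrt(2 * 981 * 23) = sqrt(45126) = 212.4288 cm/s
Sprue area: A = Q / v = 337 / 212.4288 = 1.5864 cm^2

1.5864 cm^2


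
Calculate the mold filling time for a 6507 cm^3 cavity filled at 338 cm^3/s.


Formula: t_fill = V_mold / Q_flow
t = 6507 cm^3 / 338 cm^3/s = 19.2515 s

Final answer: 19.2515 s


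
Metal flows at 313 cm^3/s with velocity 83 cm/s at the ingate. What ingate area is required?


Formula: A_ingate = Q / v  (continuity equation)
A = 313 cm^3/s / 83 cm/s = 3.7711 cm^2

Answer: 3.7711 cm^2


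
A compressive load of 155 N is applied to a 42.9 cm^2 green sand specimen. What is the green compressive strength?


Formula: Compressive Strength = Force / Area
Strength = 155 N / 42.9 cm^2 = 3.6131 N/cm^2

Final answer: 3.6131 N/cm^2


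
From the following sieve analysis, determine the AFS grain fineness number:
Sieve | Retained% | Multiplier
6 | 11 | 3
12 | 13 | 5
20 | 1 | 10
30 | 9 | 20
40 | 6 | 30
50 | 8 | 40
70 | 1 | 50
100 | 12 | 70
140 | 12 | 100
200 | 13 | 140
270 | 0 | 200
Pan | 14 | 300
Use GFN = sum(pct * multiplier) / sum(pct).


Formula: GFN = sum(pct * multiplier) / sum(pct)
sum(pct * multiplier) = 8898
sum(pct) = 100
GFN = 8898 / 100 = 88.98


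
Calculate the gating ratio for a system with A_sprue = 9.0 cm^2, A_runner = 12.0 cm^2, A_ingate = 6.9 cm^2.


Sprue:Runner:Ingate = 1 : 12.0/9.0 : 6.9/9.0 = 1:1.33:0.77

1:1.33:0.77


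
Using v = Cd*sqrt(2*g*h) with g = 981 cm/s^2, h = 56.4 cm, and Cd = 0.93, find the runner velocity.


Formula: v = Cd * sqrt(2 * g * h)  (Torricelli with discharge coefficient)
2*g*h = 2 * 981 * 56.4 = 110656.8 cm^2/s^2
sqrt(110656.8) = 332.65117 cm/s
v = 0.93 * 332.65117 = 309.3656 cm/s

Answer: 309.3656 cm/s


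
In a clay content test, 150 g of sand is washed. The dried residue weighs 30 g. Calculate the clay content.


Formula: Clay% = (W_total - W_washed) / W_total * 100
Clay mass = 150 - 30 = 120 g
Clay% = 120 / 150 * 100 = 80.0000%

80.0000%


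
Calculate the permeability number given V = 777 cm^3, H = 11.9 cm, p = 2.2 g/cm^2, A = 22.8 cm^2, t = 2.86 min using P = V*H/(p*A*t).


Formula: Permeability Number P = (V * H) / (p * A * t)
Numerator: V * H = 777 * 11.9 = 9246.3
Denominator: p * A * t = 2.2 * 22.8 * 2.86 = 143.4576
P = 9246.3 / 143.4576 = 64.4532

Answer: 64.4532


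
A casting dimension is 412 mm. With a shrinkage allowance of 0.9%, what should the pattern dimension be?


Formula: L_pattern = L_casting * (1 + shrinkage_rate/100)
Shrinkage factor = 1 + 0.9/100 = 1.009
L_pattern = 412 mm * 1.009 = 415.7080 mm

415.7080 mm


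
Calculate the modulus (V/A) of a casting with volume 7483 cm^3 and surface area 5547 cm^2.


Formula: Casting Modulus M = V / A
M = 7483 cm^3 / 5547 cm^2 = 1.3490 cm

1.3490 cm


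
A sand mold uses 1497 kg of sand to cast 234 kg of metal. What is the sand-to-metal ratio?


Formula: Sand-to-Metal Ratio = W_sand / W_metal
Ratio = 1497 kg / 234 kg = 6.3974

Final answer: 6.3974


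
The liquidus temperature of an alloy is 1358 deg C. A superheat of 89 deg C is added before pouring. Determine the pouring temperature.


Formula: T_pour = T_melt + Superheat
T_pour = 1358 + 89 = 1447 deg C

1447 deg C


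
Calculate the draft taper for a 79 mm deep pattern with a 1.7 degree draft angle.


Formula: taper = depth * tan(draft_angle)
tan(1.7 deg) = 0.0296793
taper = 79 mm * 0.0296793 = 2.3447 mm

Answer: 2.3447 mm


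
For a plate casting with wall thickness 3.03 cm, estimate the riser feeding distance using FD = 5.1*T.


Formula: FD = 5.1 * T  (riser feeding-distance rule)
FD = 5.1 * 3.03 cm = 15.4530 cm

Final answer: 15.4530 cm


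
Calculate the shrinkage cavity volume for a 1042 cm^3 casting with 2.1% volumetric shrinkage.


Formula: V_shrink = V_casting * shrinkage_pct / 100
V_shrink = 1042 cm^3 * 2.1 / 100 = 21.8820 cm^3

Final answer: 21.8820 cm^3


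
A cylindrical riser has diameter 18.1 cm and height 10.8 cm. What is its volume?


Formula: V = pi * (D/2)^2 * H  (cylinder volume)
Radius = D/2 = 18.1/2 = 9.05 cm
V = pi * 9.05^2 * 10.8 = 2778.8864 cm^3

2778.8864 cm^3


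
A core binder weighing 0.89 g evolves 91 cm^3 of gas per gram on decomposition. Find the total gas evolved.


Formula: V_gas = W_binder * gas_evolution_rate
V = 0.89 g * 91 cm^3/g = 80.9900 cm^3

Final answer: 80.9900 cm^3


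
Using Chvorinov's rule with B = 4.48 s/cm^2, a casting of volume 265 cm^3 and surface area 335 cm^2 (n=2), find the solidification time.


Formula: t_s = B * (V/A)^n  (Chvorinov's rule, n=2)
Modulus M = V/A = 265/335 = 0.791045 cm
M^2 = 0.791045^2 = 0.625752 cm^2
t_s = 4.48 * 0.625752 = 2.8034 s

Answer: 2.8034 s


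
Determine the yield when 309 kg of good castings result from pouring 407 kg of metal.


Formula: Casting Yield = (W_good / W_total) * 100
Yield = (309 kg / 407 kg) * 100 = 75.9214%

75.9214%


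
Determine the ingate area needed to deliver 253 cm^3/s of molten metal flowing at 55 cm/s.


Formula: A_ingate = Q / v  (continuity equation)
A = 253 cm^3/s / 55 cm/s = 4.6000 cm^2

Final answer: 4.6000 cm^2


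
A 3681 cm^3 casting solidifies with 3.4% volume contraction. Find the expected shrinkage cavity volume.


Formula: V_shrink = V_casting * shrinkage_pct / 100
V_shrink = 3681 cm^3 * 3.4 / 100 = 125.1540 cm^3

Answer: 125.1540 cm^3


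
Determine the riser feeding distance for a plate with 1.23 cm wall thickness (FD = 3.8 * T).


Formula: FD = 3.8 * T  (riser feeding-distance rule)
FD = 3.8 * 1.23 cm = 4.6740 cm

4.6740 cm


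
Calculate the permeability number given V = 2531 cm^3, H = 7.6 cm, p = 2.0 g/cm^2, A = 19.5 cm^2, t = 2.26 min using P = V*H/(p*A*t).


Formula: Permeability Number P = (V * H) / (p * A * t)
Numerator: V * H = 2531 * 7.6 = 19235.6
Denominator: p * A * t = 2.0 * 19.5 * 2.26 = 88.14
P = 19235.6 / 88.14 = 218.2392

Final answer: 218.2392


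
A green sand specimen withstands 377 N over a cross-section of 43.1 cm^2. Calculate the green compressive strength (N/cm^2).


Formula: Compressive Strength = Force / Area
Strength = 377 N / 43.1 cm^2 = 8.7471 N/cm^2

Final answer: 8.7471 N/cm^2


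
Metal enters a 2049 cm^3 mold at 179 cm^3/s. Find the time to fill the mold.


Formula: t_fill = V_mold / Q_flow
t = 2049 cm^3 / 179 cm^3/s = 11.4469 s

Final answer: 11.4469 s


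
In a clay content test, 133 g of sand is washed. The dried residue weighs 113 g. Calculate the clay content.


Formula: Clay% = (W_total - W_washed) / W_total * 100
Clay mass = 133 - 113 = 20 g
Clay% = 20 / 133 * 100 = 15.0376%


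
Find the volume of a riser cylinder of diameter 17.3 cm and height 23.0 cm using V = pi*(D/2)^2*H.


Formula: V = pi * (D/2)^2 * H  (cylinder volume)
Radius = D/2 = 17.3/2 = 8.65 cm
V = pi * 8.65^2 * 23.0 = 5406.4218 cm^3

Answer: 5406.4218 cm^3


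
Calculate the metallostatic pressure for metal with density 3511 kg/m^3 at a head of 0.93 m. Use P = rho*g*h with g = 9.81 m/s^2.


Formula: P = rho * g * h
rho * g = 3511 * 9.81 = 34442.91 N/m^3
P = 34442.91 * 0.93 = 32031.9063 Pa

Answer: 32031.9063 Pa


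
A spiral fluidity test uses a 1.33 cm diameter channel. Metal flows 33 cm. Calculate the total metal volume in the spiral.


Formula: V = pi * (d/2)^2 * L  (cylinder volume)
Radius = 1.33/2 = 0.665 cm
V = pi * 0.665^2 * 33 = 45.8466 cm^3

45.8466 cm^3


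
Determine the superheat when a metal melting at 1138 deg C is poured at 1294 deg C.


Formula: Superheat = T_pour - T_melt
Superheat = 1294 - 1138 = 156 deg C

156 deg C


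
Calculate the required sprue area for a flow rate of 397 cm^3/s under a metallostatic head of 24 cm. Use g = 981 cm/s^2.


Formula: v = sqrt(2*g*h), A = Q/v
Velocity: v = sqrt(2 * 981 * 24) = sqrt(47088) = 216.9977 cm/s
Sprue area: A = Q / v = 397 / 216.9977 = 1.8295 cm^2

1.8295 cm^2


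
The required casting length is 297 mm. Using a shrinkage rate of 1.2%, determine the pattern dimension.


Formula: L_pattern = L_casting * (1 + shrinkage_rate/100)
Shrinkage factor = 1 + 1.2/100 = 1.012
L_pattern = 297 mm * 1.012 = 300.5640 mm

Answer: 300.5640 mm


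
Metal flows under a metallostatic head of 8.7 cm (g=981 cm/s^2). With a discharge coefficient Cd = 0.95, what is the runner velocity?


Formula: v = Cd * sqrt(2 * g * h)  (Torricelli with discharge coefficient)
2*g*h = 2 * 981 * 8.7 = 17069.4 cm^2/s^2
sqrt(17069.4) = 130.64991 cm/s
v = 0.95 * 130.64991 = 124.1174 cm/s

124.1174 cm/s


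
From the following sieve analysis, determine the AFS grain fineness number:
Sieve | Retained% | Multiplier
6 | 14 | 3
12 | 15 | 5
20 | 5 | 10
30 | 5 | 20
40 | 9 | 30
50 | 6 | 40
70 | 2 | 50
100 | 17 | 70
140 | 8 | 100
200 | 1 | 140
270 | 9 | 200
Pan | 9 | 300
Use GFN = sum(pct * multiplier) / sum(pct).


Formula: GFN = sum(pct * multiplier) / sum(pct)
sum(pct * multiplier) = 7507
sum(pct) = 100
GFN = 7507 / 100 = 75.07

75.07


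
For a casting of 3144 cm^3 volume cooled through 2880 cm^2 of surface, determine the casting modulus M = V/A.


Formula: Casting Modulus M = V / A
M = 3144 cm^3 / 2880 cm^2 = 1.0917 cm


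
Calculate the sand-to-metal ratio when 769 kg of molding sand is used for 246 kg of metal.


Formula: Sand-to-Metal Ratio = W_sand / W_metal
Ratio = 769 kg / 246 kg = 3.1260

Final answer: 3.1260


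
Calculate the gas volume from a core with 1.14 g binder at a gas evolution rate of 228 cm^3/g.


Formula: V_gas = W_binder * gas_evolution_rate
V = 1.14 g * 228 cm^3/g = 259.9200 cm^3

Final answer: 259.9200 cm^3


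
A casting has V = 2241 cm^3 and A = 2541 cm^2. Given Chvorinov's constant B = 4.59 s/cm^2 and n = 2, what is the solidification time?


Formula: t_s = B * (V/A)^n  (Chvorinov's rule, n=2)
Modulus M = V/A = 2241/2541 = 0.881936 cm
M^2 = 0.881936^2 = 0.777811 cm^2
t_s = 4.59 * 0.777811 = 3.5702 s

Answer: 3.5702 s


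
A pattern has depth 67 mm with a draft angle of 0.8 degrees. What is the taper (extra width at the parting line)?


Formula: taper = depth * tan(draft_angle)
tan(0.8 deg) = 0.0139635
taper = 67 mm * 0.0139635 = 0.9356 mm

0.9356 mm


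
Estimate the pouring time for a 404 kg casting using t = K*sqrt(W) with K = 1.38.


Formula: t = K * sqrt(W)
sqrt(W) = sqrt(404) = 20.09975
t = 1.38 * 20.09975 = 27.7377 s

Final answer: 27.7377 s


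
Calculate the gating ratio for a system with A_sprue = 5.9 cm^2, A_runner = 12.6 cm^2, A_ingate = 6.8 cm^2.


Sprue:Runner:Ingate = 1 : 12.6/5.9 : 6.8/5.9 = 1:2.14:1.15

1:2.14:1.15


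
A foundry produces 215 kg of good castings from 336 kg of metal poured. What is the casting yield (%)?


Formula: Casting Yield = (W_good / W_total) * 100
Yield = (215 kg / 336 kg) * 100 = 63.9881%


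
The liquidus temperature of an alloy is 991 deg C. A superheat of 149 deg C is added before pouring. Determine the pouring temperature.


Formula: T_pour = T_melt + Superheat
T_pour = 991 + 149 = 1140 deg C

Final answer: 1140 deg C


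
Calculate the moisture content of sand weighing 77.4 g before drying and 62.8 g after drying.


Formula: MC = (W_wet - W_dry) / W_wet * 100
Water mass = 77.4 - 62.8 = 14.6 g
MC = 14.6 / 77.4 * 100 = 18.8630%

18.8630%


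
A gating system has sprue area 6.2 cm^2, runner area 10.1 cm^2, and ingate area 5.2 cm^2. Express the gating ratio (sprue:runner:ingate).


Sprue:Runner:Ingate = 1 : 10.1/6.2 : 5.2/6.2 = 1:1.63:0.84


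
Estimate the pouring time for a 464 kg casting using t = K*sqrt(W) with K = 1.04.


Formula: t = K * sqrt(W)
sqrt(W) = sqrt(464) = 21.54066
t = 1.04 * 21.54066 = 22.4023 s

Final answer: 22.4023 s


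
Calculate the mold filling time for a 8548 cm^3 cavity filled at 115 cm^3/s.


Formula: t_fill = V_mold / Q_flow
t = 8548 cm^3 / 115 cm^3/s = 74.3304 s

74.3304 s


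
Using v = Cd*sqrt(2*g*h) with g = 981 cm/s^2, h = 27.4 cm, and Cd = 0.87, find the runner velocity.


Formula: v = Cd * sqrt(2 * g * h)  (Torricelli with discharge coefficient)
2*g*h = 2 * 981 * 27.4 = 53758.8 cm^2/s^2
sqrt(53758.8) = 231.85944 cm/s
v = 0.87 * 231.85944 = 201.7177 cm/s


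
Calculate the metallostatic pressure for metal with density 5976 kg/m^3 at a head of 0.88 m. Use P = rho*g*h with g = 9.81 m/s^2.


Formula: P = rho * g * h
rho * g = 5976 * 9.81 = 58624.56 N/m^3
P = 58624.56 * 0.88 = 51589.6128 Pa

Answer: 51589.6128 Pa


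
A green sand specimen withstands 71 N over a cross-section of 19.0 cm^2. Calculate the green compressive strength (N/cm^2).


Formula: Compressive Strength = Force / Area
Strength = 71 N / 19.0 cm^2 = 3.7368 N/cm^2

3.7368 N/cm^2


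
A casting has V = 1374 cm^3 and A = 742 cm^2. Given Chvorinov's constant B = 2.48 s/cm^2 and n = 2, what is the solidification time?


Formula: t_s = B * (V/A)^n  (Chvorinov's rule, n=2)
Modulus M = V/A = 1374/742 = 1.851752 cm
M^2 = 1.851752^2 = 3.428985 cm^2
t_s = 2.48 * 3.428985 = 8.5039 s

Final answer: 8.5039 s


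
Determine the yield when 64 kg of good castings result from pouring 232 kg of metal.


Formula: Casting Yield = (W_good / W_total) * 100
Yield = (64 kg / 232 kg) * 100 = 27.5862%

Answer: 27.5862%


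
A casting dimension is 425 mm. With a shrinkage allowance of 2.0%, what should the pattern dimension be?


Formula: L_pattern = L_casting * (1 + shrinkage_rate/100)
Shrinkage factor = 1 + 2.0/100 = 1.02
L_pattern = 425 mm * 1.02 = 433.5000 mm


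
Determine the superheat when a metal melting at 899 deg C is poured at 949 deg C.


Formula: Superheat = T_pour - T_melt
Superheat = 949 - 899 = 50 deg C

Answer: 50 deg C


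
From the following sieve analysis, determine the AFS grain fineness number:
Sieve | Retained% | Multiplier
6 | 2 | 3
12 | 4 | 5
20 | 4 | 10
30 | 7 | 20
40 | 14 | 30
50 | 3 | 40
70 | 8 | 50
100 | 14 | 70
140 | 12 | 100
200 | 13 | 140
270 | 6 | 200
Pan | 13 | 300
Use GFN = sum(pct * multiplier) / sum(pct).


Formula: GFN = sum(pct * multiplier) / sum(pct)
sum(pct * multiplier) = 10246
sum(pct) = 100
GFN = 10246 / 100 = 102.46

Answer: 102.46


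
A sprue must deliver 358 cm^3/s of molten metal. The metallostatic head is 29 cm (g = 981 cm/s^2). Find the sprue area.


Formula: v = sqrt(2*g*h), A = Q/v
Velocity: v = sqrt(2 * 981 * 29) = sqrt(56898) = 238.5330 cm/s
Sprue area: A = Q / v = 358 / 238.5330 = 1.5008 cm^2


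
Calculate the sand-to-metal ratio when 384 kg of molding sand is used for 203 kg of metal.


Formula: Sand-to-Metal Ratio = W_sand / W_metal
Ratio = 384 kg / 203 kg = 1.8916


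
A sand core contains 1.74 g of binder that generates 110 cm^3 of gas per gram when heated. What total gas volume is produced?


Formula: V_gas = W_binder * gas_evolution_rate
V = 1.74 g * 110 cm^3/g = 191.4000 cm^3

Answer: 191.4000 cm^3


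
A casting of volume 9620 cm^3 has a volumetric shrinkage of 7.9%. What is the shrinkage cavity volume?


Formula: V_shrink = V_casting * shrinkage_pct / 100
V_shrink = 9620 cm^3 * 7.9 / 100 = 759.9800 cm^3

Answer: 759.9800 cm^3


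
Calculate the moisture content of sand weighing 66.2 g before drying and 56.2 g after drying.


Formula: MC = (W_wet - W_dry) / W_wet * 100
Water mass = 66.2 - 56.2 = 10.0 g
MC = 10.0 / 66.2 * 100 = 15.1057%

Answer: 15.1057%


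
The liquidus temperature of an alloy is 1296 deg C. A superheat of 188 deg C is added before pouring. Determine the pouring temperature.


Formula: T_pour = T_melt + Superheat
T_pour = 1296 + 188 = 1484 deg C

Final answer: 1484 deg C


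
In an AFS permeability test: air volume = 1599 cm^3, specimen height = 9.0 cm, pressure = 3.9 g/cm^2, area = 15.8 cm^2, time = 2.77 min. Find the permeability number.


Formula: Permeability Number P = (V * H) / (p * A * t)
Numerator: V * H = 1599 * 9.0 = 14391.0
Denominator: p * A * t = 3.9 * 15.8 * 2.77 = 170.6874
P = 14391.0 / 170.6874 = 84.3120

84.3120


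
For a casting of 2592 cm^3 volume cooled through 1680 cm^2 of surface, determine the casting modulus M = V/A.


Formula: Casting Modulus M = V / A
M = 2592 cm^3 / 1680 cm^2 = 1.5429 cm

Answer: 1.5429 cm


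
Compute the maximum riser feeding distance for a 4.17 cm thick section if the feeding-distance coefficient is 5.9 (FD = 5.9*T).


Formula: FD = 5.9 * T  (riser feeding-distance rule)
FD = 5.9 * 4.17 cm = 24.6030 cm

Answer: 24.6030 cm


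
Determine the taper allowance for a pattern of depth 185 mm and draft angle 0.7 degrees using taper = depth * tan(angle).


Formula: taper = depth * tan(draft_angle)
tan(0.7 deg) = 0.0122179
taper = 185 mm * 0.0122179 = 2.2603 mm

Final answer: 2.2603 mm


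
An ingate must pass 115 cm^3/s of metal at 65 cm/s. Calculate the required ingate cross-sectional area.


Formula: A_ingate = Q / v  (continuity equation)
A = 115 cm^3/s / 65 cm/s = 1.7692 cm^2

1.7692 cm^2


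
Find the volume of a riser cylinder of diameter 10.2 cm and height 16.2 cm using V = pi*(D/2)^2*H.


Formula: V = pi * (D/2)^2 * H  (cylinder volume)
Radius = D/2 = 10.2/2 = 5.1 cm
V = pi * 5.1^2 * 16.2 = 1323.7478 cm^3

Final answer: 1323.7478 cm^3


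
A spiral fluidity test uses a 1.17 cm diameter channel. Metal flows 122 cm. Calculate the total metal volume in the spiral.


Formula: V = pi * (d/2)^2 * L  (cylinder volume)
Radius = 1.17/2 = 0.585 cm
V = pi * 0.585^2 * 122 = 131.1660 cm^3

Answer: 131.1660 cm^3


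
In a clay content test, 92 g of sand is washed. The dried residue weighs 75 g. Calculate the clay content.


Formula: Clay% = (W_total - W_washed) / W_total * 100
Clay mass = 92 - 75 = 17 g
Clay% = 17 / 92 * 100 = 18.4783%

Answer: 18.4783%


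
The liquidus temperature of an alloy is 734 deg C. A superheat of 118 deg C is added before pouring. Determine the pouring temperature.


Formula: T_pour = T_melt + Superheat
T_pour = 734 + 118 = 852 deg C

Answer: 852 deg C


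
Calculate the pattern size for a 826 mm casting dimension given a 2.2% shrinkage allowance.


Formula: L_pattern = L_casting * (1 + shrinkage_rate/100)
Shrinkage factor = 1 + 2.2/100 = 1.022
L_pattern = 826 mm * 1.022 = 844.1720 mm

Final answer: 844.1720 mm


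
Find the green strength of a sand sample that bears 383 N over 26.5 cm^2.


Formula: Compressive Strength = Force / Area
Strength = 383 N / 26.5 cm^2 = 14.4528 N/cm^2

Answer: 14.4528 N/cm^2


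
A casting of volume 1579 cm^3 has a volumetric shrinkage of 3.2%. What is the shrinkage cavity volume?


Formula: V_shrink = V_casting * shrinkage_pct / 100
V_shrink = 1579 cm^3 * 3.2 / 100 = 50.5280 cm^3

Final answer: 50.5280 cm^3


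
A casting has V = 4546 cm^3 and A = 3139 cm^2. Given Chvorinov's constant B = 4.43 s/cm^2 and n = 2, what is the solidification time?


Formula: t_s = B * (V/A)^n  (Chvorinov's rule, n=2)
Modulus M = V/A = 4546/3139 = 1.448232 cm
M^2 = 1.448232^2 = 2.097376 cm^2
t_s = 4.43 * 2.097376 = 9.2914 s


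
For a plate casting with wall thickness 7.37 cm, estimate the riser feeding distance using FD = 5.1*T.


Formula: FD = 5.1 * T  (riser feeding-distance rule)
FD = 5.1 * 7.37 cm = 37.5870 cm

37.5870 cm


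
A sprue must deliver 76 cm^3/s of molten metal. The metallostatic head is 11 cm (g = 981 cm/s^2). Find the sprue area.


Formula: v = sqrt(2*g*h), A = Q/v
Velocity: v = sqrt(2 * 981 * 11) = sqrt(21582) = 146.9081 cm/s
Sprue area: A = Q / v = 76 / 146.9081 = 0.5173 cm^2


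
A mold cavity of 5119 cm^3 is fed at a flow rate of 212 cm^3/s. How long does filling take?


Formula: t_fill = V_mold / Q_flow
t = 5119 cm^3 / 212 cm^3/s = 24.1462 s

Answer: 24.1462 s


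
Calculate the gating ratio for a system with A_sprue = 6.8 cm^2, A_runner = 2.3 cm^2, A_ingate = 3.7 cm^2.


Sprue:Runner:Ingate = 1 : 2.3/6.8 : 3.7/6.8 = 1:0.34:0.54

Answer: 1:0.34:0.54


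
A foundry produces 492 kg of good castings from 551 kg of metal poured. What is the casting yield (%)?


Formula: Casting Yield = (W_good / W_total) * 100
Yield = (492 kg / 551 kg) * 100 = 89.2922%

Answer: 89.2922%


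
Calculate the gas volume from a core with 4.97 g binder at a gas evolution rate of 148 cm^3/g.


Formula: V_gas = W_binder * gas_evolution_rate
V = 4.97 g * 148 cm^3/g = 735.5600 cm^3


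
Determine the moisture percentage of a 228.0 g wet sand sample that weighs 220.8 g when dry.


Formula: MC = (W_wet - W_dry) / W_wet * 100
Water mass = 228.0 - 220.8 = 7.2 g
MC = 7.2 / 228.0 * 100 = 3.1579%

Final answer: 3.1579%


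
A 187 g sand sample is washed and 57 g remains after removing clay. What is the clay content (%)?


Formula: Clay% = (W_total - W_washed) / W_total * 100
Clay mass = 187 - 57 = 130 g
Clay% = 130 / 187 * 100 = 69.5187%

Answer: 69.5187%


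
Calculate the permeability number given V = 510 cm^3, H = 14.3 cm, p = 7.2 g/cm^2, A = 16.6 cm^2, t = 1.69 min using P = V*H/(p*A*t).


Formula: Permeability Number P = (V * H) / (p * A * t)
Numerator: V * H = 510 * 14.3 = 7293.0
Denominator: p * A * t = 7.2 * 16.6 * 1.69 = 201.9888
P = 7293.0 / 201.9888 = 36.1060

Answer: 36.1060


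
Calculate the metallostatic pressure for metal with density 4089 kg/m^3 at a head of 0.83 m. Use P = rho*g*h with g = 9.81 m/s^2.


Formula: P = rho * g * h
rho * g = 4089 * 9.81 = 40113.09 N/m^3
P = 40113.09 * 0.83 = 33293.8647 Pa

Answer: 33293.8647 Pa


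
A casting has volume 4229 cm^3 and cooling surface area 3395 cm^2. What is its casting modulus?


Formula: Casting Modulus M = V / A
M = 4229 cm^3 / 3395 cm^2 = 1.2457 cm

1.2457 cm


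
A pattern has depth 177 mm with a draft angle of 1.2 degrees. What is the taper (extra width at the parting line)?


Formula: taper = depth * tan(draft_angle)
tan(1.2 deg) = 0.0209470
taper = 177 mm * 0.0209470 = 3.7076 mm

Final answer: 3.7076 mm


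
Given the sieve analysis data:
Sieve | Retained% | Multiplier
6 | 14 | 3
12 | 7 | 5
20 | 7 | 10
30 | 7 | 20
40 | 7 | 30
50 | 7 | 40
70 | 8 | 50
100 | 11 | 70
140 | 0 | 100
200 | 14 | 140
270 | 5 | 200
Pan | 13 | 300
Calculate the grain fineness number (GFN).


Formula: GFN = sum(pct * multiplier) / sum(pct)
sum(pct * multiplier) = 8807
sum(pct) = 100
GFN = 8807 / 100 = 88.07


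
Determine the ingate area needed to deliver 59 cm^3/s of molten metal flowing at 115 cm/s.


Formula: A_ingate = Q / v  (continuity equation)
A = 59 cm^3/s / 115 cm/s = 0.5130 cm^2


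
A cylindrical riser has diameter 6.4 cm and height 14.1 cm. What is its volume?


Formula: V = pi * (D/2)^2 * H  (cylinder volume)
Radius = D/2 = 6.4/2 = 3.2 cm
V = pi * 3.2^2 * 14.1 = 453.5957 cm^3


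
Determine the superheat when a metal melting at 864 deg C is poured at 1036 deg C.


Formula: Superheat = T_pour - T_melt
Superheat = 1036 - 864 = 172 deg C

172 deg C


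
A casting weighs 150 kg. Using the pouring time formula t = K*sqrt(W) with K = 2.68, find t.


Formula: t = K * sqrt(W)
sqrt(W) = sqrt(150) = 12.24745
t = 2.68 * 12.24745 = 32.8232 s

Answer: 32.8232 s


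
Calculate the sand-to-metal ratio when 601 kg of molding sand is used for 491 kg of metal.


Formula: Sand-to-Metal Ratio = W_sand / W_metal
Ratio = 601 kg / 491 kg = 1.2240

Answer: 1.2240


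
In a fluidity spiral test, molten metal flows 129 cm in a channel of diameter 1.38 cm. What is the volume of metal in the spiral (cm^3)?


Formula: V = pi * (d/2)^2 * L  (cylinder volume)
Radius = 1.38/2 = 0.69 cm
V = pi * 0.69^2 * 129 = 192.9469 cm^3

Final answer: 192.9469 cm^3


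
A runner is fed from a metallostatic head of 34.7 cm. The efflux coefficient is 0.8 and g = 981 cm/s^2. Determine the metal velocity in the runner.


Formula: v = Cd * sqrt(2 * g * h)  (Torricelli with discharge coefficient)
2*g*h = 2 * 981 * 34.7 = 68081.4 cm^2/s^2
sqrt(68081.4) = 260.92413 cm/s
v = 0.8 * 260.92413 = 208.7393 cm/s


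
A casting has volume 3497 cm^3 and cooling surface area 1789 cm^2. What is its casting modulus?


Formula: Casting Modulus M = V / A
M = 3497 cm^3 / 1789 cm^2 = 1.9547 cm


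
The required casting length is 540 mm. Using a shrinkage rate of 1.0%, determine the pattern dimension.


Formula: L_pattern = L_casting * (1 + shrinkage_rate/100)
Shrinkage factor = 1 + 1.0/100 = 1.01
L_pattern = 540 mm * 1.01 = 545.4000 mm

Final answer: 545.4000 mm


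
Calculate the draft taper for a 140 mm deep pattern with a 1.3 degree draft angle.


Formula: taper = depth * tan(draft_angle)
tan(1.3 deg) = 0.0226932
taper = 140 mm * 0.0226932 = 3.1770 mm

Final answer: 3.1770 mm


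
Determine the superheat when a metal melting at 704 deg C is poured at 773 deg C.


Formula: Superheat = T_pour - T_melt
Superheat = 773 - 704 = 69 deg C

69 deg C


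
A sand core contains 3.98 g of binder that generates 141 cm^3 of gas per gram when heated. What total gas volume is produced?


Formula: V_gas = W_binder * gas_evolution_rate
V = 3.98 g * 141 cm^3/g = 561.1800 cm^3

Answer: 561.1800 cm^3


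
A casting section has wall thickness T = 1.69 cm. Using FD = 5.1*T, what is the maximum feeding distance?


Formula: FD = 5.1 * T  (riser feeding-distance rule)
FD = 5.1 * 1.69 cm = 8.6190 cm

8.6190 cm


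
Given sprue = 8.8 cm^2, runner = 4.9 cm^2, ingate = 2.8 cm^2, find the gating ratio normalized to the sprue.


Sprue:Runner:Ingate = 1 : 4.9/8.8 : 2.8/8.8 = 1:0.56:0.32

Answer: 1:0.56:0.32


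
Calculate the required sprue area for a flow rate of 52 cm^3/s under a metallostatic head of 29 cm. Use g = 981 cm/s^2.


Formula: v = sqrt(2*g*h), A = Q/v
Velocity: v = sqrt(2 * 981 * 29) = sqrt(56898) = 238.5330 cm/s
Sprue area: A = Q / v = 52 / 238.5330 = 0.2180 cm^2

Answer: 0.2180 cm^2


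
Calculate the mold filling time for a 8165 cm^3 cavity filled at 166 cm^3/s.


Formula: t_fill = V_mold / Q_flow
t = 8165 cm^3 / 166 cm^3/s = 49.1867 s

Answer: 49.1867 s


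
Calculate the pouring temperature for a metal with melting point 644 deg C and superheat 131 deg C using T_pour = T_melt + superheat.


Formula: T_pour = T_melt + Superheat
T_pour = 644 + 131 = 775 deg C


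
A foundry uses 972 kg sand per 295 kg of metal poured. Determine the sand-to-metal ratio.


Formula: Sand-to-Metal Ratio = W_sand / W_metal
Ratio = 972 kg / 295 kg = 3.2949

Answer: 3.2949


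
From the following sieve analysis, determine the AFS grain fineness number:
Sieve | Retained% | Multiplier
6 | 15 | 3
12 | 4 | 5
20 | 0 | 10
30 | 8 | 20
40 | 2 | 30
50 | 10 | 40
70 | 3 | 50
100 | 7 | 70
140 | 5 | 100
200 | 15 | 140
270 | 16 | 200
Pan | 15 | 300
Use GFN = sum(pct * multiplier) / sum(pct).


Formula: GFN = sum(pct * multiplier) / sum(pct)
sum(pct * multiplier) = 11625
sum(pct) = 100
GFN = 11625 / 100 = 116.25

Final answer: 116.25


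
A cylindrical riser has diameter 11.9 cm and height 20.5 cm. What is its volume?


Formula: V = pi * (D/2)^2 * H  (cylinder volume)
Radius = D/2 = 11.9/2 = 5.95 cm
V = pi * 5.95^2 * 20.5 = 2280.0148 cm^3


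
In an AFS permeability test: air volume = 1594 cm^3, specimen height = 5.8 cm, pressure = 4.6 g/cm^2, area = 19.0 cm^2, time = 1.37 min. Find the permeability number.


Formula: Permeability Number P = (V * H) / (p * A * t)
Numerator: V * H = 1594 * 5.8 = 9245.2
Denominator: p * A * t = 4.6 * 19.0 * 1.37 = 119.738
P = 9245.2 / 119.738 = 77.2119


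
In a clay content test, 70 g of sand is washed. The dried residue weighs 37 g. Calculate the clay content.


Formula: Clay% = (W_total - W_washed) / W_total * 100
Clay mass = 70 - 37 = 33 g
Clay% = 33 / 70 * 100 = 47.1429%


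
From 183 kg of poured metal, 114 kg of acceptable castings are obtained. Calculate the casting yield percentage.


Formula: Casting Yield = (W_good / W_total) * 100
Yield = (114 kg / 183 kg) * 100 = 62.2951%

62.2951%
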